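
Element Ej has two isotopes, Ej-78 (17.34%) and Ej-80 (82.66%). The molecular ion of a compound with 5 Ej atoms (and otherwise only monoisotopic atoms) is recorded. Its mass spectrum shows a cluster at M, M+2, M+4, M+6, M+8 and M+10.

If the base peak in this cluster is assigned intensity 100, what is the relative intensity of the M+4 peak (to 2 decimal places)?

(0.1734 + 0.8266)^5 gives M 0.0002, M+2 0.0037, M+4 0.0356, M+6 0.1698, M+8 0.4048, M+10 0.3859; the largest is M+8.
P(M+8) = C(5,4) × 0.1734^1 × 0.8266^4 = 5 × 0.1734 × 0.46685456 = 0.404763 (base)
P(M+4) = C(5,2) × 0.1734^3 × 0.8266^2 = 10 × 0.00521371 × 0.68326756 = 0.035624
Relative intensity = 0.035624 / 0.404763 × 100 = 8.80

8.80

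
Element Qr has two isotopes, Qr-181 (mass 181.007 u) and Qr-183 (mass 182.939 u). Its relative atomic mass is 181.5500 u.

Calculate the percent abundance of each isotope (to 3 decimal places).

Writing the weighted mean with unknown fraction x of Qr-181:
181.007·x + 182.939·(1 − x) = 181.5500
(181.007 − 182.939)·x = 181.5500 − 182.939
x = -1.3890 / -1.932 = 0.71894 → 71.894% Qr-181, 28.106% Qr-183.

Qr-181: 71.894%, Qr-183: 28.106%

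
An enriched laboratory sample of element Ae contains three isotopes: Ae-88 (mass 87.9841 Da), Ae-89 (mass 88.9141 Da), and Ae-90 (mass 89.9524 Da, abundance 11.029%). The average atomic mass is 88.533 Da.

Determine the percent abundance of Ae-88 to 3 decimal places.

The remaining 88.971% is split between Ae-88 (fraction x) and Ae-89 (fraction 0.88971 − x).
Substituting: 87.9841x + 88.9141(0.88971 − x) = 78.612149804
(87.9841 − 88.9141)x = -0.495614107  ⇒  x = 0.53292, y = 0.35679
Ae-88: 53.292%, Ae-89: 35.679%.

53.292%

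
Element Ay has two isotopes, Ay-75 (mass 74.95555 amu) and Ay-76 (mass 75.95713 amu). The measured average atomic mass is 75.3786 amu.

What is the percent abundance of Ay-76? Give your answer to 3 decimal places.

42.238%

With x = fraction of Ay-75 (so Ay-76 is 1 − x):
74.95555·x + 75.95713·(1 − x) = 75.3786
(74.95555 − 75.95713)·x = 75.3786 − 75.95713
x = -0.57853 / -1.00158 = 0.57762 → 57.762% Ay-75, 42.238% Ay-76.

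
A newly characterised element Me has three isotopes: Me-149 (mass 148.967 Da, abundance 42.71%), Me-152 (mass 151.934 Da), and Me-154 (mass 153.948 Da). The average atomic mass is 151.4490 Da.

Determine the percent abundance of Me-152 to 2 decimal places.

18.45%

The remaining 57.29% is split between Me-152 (fraction x) and Me-154 (fraction 0.5729 − x).
Substituting: 151.934x + 153.948(0.5729 − x) = 87.8251943
(151.934 − 153.948)x = -0.3716149  ⇒  x = 0.18452, y = 0.38838
Me-152: 18.45%, Me-154: 38.84%.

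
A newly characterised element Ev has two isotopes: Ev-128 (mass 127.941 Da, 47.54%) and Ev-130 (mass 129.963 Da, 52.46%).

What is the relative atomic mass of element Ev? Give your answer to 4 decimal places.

129.0017 Da

The abundance-weighted mean is 0.4754 × 127.941 + 0.5246 × 129.963
= 60.82315 + 68.17859 = 129.00174 Da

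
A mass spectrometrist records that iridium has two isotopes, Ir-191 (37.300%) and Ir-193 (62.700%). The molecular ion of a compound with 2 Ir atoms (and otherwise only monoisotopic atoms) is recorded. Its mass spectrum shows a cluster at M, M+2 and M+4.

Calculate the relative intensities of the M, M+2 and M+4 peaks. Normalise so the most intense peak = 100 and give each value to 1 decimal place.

The 2 Ir atoms are independent, so intensities follow the terms of (0.37300 + 0.62700)^2.
P(M) = 0.37300^2 = 0.139129
P(M+2) = 2 × 0.37300^1 × 0.62700^1 = 0.467742
P(M+4) = 0.62700^2 = 0.393129
The M+2 peak is largest (0.467742); scaling to 100 gives 29.7 : 100.0 : 84.0.

29.7 : 100.0 : 84.0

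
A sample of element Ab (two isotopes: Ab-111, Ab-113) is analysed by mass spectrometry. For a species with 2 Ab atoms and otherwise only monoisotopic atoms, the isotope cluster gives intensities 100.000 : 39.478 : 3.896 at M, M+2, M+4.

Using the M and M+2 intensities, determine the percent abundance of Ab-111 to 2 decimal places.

83.51%

Write p for the Ab-111 fraction. I(M+2)/I(M) = [C(2,1)·p^1·(1−p)] / p^2 = 2·(1−p)/p = 39.478/100.000 = 0.3948
(1−p)/p = 0.3948/2 = 0.1974  ⇒  p = 1/(1 + 0.1974) = 0.8351
Ab-111: 83.51%, Ab-113: 16.49%.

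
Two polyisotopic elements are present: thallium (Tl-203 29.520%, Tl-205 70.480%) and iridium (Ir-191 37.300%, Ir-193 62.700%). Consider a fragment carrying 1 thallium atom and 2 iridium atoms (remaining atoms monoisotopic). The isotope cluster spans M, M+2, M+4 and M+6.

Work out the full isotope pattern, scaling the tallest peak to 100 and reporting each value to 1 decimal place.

9.2 : 53.0 : 100.0 : 62.2

Thallium pattern (n=1): 0.2952 : 0.7048
Iridium pattern (n=2): 0.139129 : 0.467742 : 0.393129
Convolve the two distributions (both contribute in 2-u steps):
  M: 0.2952×0.139129 = 0.041071
  M+2: 0.2952×0.467742 + 0.7048×0.139129 = 0.236136
  M+4: 0.2952×0.393129 + 0.7048×0.467742 = 0.445716
  M+6: 0.7048×0.393129 = 0.277077
Scale to base peak (0.445716) = 100: 9.2 : 53.0 : 100.0 : 62.2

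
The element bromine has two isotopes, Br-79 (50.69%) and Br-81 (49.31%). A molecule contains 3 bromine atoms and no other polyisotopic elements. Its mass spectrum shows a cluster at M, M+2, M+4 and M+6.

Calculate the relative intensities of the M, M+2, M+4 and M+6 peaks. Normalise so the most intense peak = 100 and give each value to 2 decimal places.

Expanding (0.5069 + 0.4931)^3:
P(M) = 0.5069^3 = 0.130247
P(M+2) = 3 × 0.5069^2 × 0.4931^1 = 0.380103
P(M+4) = 3 × 0.5069^1 × 0.4931^2 = 0.369755
P(M+6) = 0.4931^3 = 0.119896
The M+2 peak is largest (0.380103); scaling to 100 gives 34.27 : 100.00 : 97.28 : 31.54.

34.27 : 100.00 : 97.28 : 31.54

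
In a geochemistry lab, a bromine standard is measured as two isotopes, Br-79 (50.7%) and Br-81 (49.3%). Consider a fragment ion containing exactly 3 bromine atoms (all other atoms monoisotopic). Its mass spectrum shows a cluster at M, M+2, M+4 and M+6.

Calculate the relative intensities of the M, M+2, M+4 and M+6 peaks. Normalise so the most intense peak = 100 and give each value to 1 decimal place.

Each Br atom is independently Br-79 (p = 0.507) or Br-81 (q = 0.493); the cluster is the binomial expansion (p + q)^3.
P(M) = 0.507^3 = 0.130324
P(M+2) = 3 × 0.507^2 × 0.493^1 = 0.380175
P(M+4) = 3 × 0.507^1 × 0.493^2 = 0.369678
P(M+6) = 0.493^3 = 0.119823
The M+2 peak is largest (0.380175); scaling to 100 gives 34.3 : 100.0 : 97.2 : 31.5.

34.3 : 100.0 : 97.2 : 31.5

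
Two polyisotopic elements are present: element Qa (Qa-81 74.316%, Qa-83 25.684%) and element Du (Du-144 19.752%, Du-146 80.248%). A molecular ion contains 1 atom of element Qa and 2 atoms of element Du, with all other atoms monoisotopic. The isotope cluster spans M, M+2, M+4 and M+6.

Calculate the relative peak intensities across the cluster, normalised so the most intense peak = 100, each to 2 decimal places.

5.18 : 43.86 : 100.00 : 29.54

Element Qa pattern (n=1): 0.74316 : 0.25684
Element Du pattern (n=2): 0.03901415 : 0.3170117 : 0.64397415
Convolve the two distributions (both contribute in 2-u steps):
  M: 0.74316×0.03901415 = 0.028994
  M+2: 0.74316×0.3170117 + 0.25684×0.03901415 = 0.245611
  M+4: 0.74316×0.64397415 + 0.25684×0.3170117 = 0.559997
  M+6: 0.25684×0.64397415 = 0.165398
Scale to base peak (0.559997) = 100: 5.18 : 43.86 : 100.00 : 29.54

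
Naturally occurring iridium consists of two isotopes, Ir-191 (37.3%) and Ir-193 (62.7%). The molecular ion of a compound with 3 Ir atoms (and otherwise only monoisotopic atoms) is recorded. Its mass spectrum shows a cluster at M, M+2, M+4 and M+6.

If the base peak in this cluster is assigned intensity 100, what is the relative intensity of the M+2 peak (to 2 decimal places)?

59.49

Binomial terms of (0.373 + 0.627)^3: M 0.0519, M+2 0.2617, M+4 0.4399, M+6 0.2465 → M+4 is the base peak.
P(M+4) = C(3,2) × 0.373^1 × 0.627^2 = 3 × 0.3730 × 0.393129 = 0.439911 (base)
P(M+2) = C(3,1) × 0.373^2 × 0.627^1 = 3 × 0.139129 × 0.6270 = 0.261702
Relative intensity = 0.261702 / 0.439911 × 100 = 59.49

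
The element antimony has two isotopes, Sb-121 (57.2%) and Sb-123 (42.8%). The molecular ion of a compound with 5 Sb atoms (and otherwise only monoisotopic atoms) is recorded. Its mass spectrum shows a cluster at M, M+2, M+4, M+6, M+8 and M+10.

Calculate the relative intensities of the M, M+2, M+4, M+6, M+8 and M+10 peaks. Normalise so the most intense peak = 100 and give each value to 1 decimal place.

Expanding (0.572 + 0.428)^5:
P(M) = 0.572^5 = 0.061232
P(M+2) = 5 × 0.572^4 × 0.428^1 = 0.229086
P(M+4) = 10 × 0.572^3 × 0.428^2 = 0.342827
P(M+6) = 10 × 0.572^2 × 0.428^3 = 0.256521
P(M+8) = 5 × 0.572^1 × 0.428^4 = 0.095971
P(M+10) = 0.428^5 = 0.014362
The M+4 peak is largest (0.342827); scaling to 100 gives 17.9 : 66.8 : 100.0 : 74.8 : 28.0 : 4.2.

17.9 : 66.8 : 100.0 : 74.8 : 28.0 : 4.2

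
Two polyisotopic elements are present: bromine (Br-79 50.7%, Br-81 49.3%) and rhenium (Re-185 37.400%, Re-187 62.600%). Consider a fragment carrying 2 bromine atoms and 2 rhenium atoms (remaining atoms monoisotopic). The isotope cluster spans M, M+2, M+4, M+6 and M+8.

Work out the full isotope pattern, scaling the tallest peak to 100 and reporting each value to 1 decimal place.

Bromine pattern (n=2): 0.257049 : 0.499902 : 0.243049
Rhenium pattern (n=2): 0.139876 : 0.468248 : 0.391876
Convolve the two distributions (both contribute in 2-u steps):
  M: 0.257049×0.139876 = 0.035955
  M+2: 0.257049×0.468248 + 0.499902×0.139876 = 0.190287
  M+4: 0.257049×0.391876 + 0.499902×0.468248 + 0.243049×0.139876 = 0.368806
  M+6: 0.499902×0.391876 + 0.243049×0.468248 = 0.309707
  M+8: 0.243049×0.391876 = 0.095245
Scale to base peak (0.368806) = 100: 9.7 : 51.6 : 100.0 : 84.0 : 25.8

9.7 : 51.6 : 100.0 : 84.0 : 25.8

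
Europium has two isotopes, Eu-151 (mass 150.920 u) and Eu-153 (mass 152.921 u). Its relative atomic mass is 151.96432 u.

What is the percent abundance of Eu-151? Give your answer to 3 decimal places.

Let x be the fractional abundance of Eu-151; then Eu-153 has abundance 1 − x.
150.920·x + 152.921·(1 − x) = 151.96432
(150.920 − 152.921)·x = 151.96432 − 152.921
x = -0.95668 / -2.001 = 0.47810 → 47.810% Eu-151, 52.190% Eu-153.

47.810%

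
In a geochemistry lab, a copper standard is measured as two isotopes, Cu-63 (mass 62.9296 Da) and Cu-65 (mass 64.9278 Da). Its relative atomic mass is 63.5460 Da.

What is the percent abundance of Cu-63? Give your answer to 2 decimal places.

69.15%

Let x be the fractional abundance of Cu-63; then Cu-65 has abundance 1 − x.
62.9296·x + 64.9278·(1 − x) = 63.5460
(62.9296 − 64.9278)·x = 63.5460 − 64.9278
x = -1.3818 / -1.9982 = 0.69152 → 69.15% Cu-63, 30.85% Cu-65.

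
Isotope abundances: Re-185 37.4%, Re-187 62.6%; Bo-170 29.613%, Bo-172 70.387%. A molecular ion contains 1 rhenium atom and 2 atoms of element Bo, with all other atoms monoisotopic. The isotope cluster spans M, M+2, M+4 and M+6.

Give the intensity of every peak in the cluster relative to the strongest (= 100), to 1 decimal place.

7.3 : 47.2 : 100.0 : 69.5

Rhenium pattern (n=1): 0.3740 : 0.6260
Element Bo pattern (n=2): 0.08769298 : 0.41687405 : 0.49543298
Convolve the two distributions (both contribute in 2-u steps):
  M: 0.3740×0.08769298 = 0.032797
  M+2: 0.3740×0.41687405 + 0.6260×0.08769298 = 0.210807
  M+4: 0.3740×0.49543298 + 0.6260×0.41687405 = 0.446255
  M+6: 0.6260×0.49543298 = 0.310141
Scale to base peak (0.446255) = 100: 7.3 : 47.2 : 100.0 : 69.5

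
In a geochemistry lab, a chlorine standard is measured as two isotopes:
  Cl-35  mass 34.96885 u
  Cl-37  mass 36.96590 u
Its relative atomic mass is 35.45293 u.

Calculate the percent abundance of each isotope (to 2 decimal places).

Cl-35: 75.76%, Cl-37: 24.24%

Let x be the fractional abundance of Cl-35; then Cl-37 has abundance 1 − x.
34.96885·x + 36.96590·(1 − x) = 35.45293
(34.96885 − 36.96590)·x = 35.45293 − 36.96590
x = -1.51297 / -1.99705 = 0.75760 → 75.76% Cl-35, 24.24% Cl-37.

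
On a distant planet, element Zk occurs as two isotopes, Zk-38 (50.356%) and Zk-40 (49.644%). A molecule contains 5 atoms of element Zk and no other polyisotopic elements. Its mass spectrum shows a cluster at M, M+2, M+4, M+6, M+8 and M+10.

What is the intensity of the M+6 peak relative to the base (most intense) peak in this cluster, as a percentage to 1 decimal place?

Term probabilities: M 0.0324, M+2 0.1596, M+4 0.3147, M+6 0.3102, M+8 0.1529, M+10 0.0302. Base peak = M+4.
P(M+4) = C(5,2) × 0.50356^3 × 0.49644^2 = 10 × 0.12768906 × 0.24645267 = 0.314693 (base)
P(M+6) = C(5,3) × 0.50356^2 × 0.49644^3 = 10 × 0.25357267 × 0.12234897 = 0.310244
Relative intensity = 0.310244 / 0.314693 × 100 = 98.6

98.6%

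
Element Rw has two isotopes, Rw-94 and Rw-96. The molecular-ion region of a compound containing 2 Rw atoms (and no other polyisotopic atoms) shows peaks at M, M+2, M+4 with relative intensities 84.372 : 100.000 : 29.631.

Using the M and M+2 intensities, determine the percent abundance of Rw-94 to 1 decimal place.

62.8%

Write p for the Rw-94 fraction. I(M+2)/I(M) = [C(2,1)·p^1·(1−p)] / p^2 = 2·(1−p)/p = 100.000/84.372 = 1.1852
(1−p)/p = 1.1852/2 = 0.5926  ⇒  p = 1/(1 + 0.5926) = 0.6279
Rw-94: 62.8%, Rw-96: 37.2%.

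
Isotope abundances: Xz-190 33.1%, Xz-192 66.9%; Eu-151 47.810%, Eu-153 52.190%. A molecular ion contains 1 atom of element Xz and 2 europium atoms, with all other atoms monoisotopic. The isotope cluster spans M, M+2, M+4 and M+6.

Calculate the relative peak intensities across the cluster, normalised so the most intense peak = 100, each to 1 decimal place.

Element Xz pattern (n=1): 0.3310 : 0.6690
Europium pattern (n=2): 0.22857961 : 0.49904078 : 0.27237961
Convolve the two distributions (both contribute in 2-u steps):
  M: 0.3310×0.22857961 = 0.075660
  M+2: 0.3310×0.49904078 + 0.6690×0.22857961 = 0.318102
  M+4: 0.3310×0.27237961 + 0.6690×0.49904078 = 0.424016
  M+6: 0.6690×0.27237961 = 0.182222
Scale to base peak (0.424016) = 100: 17.8 : 75.0 : 100.0 : 43.0

17.8 : 75.0 : 100.0 : 43.0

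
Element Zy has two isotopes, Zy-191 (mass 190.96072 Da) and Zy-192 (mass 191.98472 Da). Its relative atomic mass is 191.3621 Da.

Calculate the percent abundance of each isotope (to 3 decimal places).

With x = fraction of Zy-191 (so Zy-192 is 1 − x):
190.96072·x + 191.98472·(1 − x) = 191.3621
(190.96072 − 191.98472)·x = 191.3621 − 191.98472
x = -0.62262 / -1.02400 = 0.60803 → 60.803% Zy-191, 39.197% Zy-192.

Zy-191: 60.803%, Zy-192: 39.197%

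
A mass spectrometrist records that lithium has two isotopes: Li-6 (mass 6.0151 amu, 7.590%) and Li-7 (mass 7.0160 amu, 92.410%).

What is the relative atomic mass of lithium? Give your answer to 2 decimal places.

Ar = Σ fᵢ·mᵢ = 0.07590 × 6.0151 + 0.92410 × 7.0160
= 0.45655 + 6.48349 = 6.94004 amu

6.94 amu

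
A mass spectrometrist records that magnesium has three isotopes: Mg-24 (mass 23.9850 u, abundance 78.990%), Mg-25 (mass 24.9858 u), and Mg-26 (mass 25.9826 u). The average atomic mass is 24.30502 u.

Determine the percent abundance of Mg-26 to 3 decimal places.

11.010%

The remaining 21.010% is split between Mg-25 (fraction x) and Mg-26 (fraction 0.21010 − x).
Substituting: 24.9858x + 25.9826(0.21010 − x) = 5.3592685
(24.9858 − 25.9826)x = -0.09967576  ⇒  x = 0.10000, y = 0.11010
Mg-25: 10.000%, Mg-26: 11.010%.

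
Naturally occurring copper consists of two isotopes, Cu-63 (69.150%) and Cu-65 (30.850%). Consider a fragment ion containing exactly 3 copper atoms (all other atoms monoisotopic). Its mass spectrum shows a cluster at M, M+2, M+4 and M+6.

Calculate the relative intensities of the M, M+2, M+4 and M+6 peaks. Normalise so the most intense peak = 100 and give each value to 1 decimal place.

74.7 : 100.0 : 44.6 : 6.6

The 3 Cu atoms are independent, so intensities follow the terms of (0.69150 + 0.30850)^3.
P(M) = 0.69150^3 = 0.330656
P(M+2) = 3 × 0.69150^2 × 0.30850^1 = 0.442548
P(M+4) = 3 × 0.69150^1 × 0.30850^2 = 0.197435
P(M+6) = 0.30850^3 = 0.029361
The M+2 peak is largest (0.442548); scaling to 100 gives 74.7 : 100.0 : 44.6 : 6.6.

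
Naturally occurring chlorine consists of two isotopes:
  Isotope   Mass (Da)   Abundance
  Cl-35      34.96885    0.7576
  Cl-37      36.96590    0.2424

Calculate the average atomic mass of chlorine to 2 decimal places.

35.45 Da

Ar = Σ fᵢ·mᵢ = 0.7576 × 34.96885 + 0.2424 × 36.96590
= 26.492401 + 8.960534 = 35.452935 Da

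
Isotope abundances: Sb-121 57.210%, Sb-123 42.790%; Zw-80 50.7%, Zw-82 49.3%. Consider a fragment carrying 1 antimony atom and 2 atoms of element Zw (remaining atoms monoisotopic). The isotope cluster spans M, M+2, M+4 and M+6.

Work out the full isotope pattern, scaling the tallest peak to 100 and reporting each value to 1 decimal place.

37.1 : 100.0 : 89.1 : 26.3

Antimony pattern (n=1): 0.5721 : 0.4279
Element Zw pattern (n=2): 0.257049 : 0.499902 : 0.243049
Convolve the two distributions (both contribute in 2-u steps):
  M: 0.5721×0.257049 = 0.147058
  M+2: 0.5721×0.499902 + 0.4279×0.257049 = 0.395985
  M+4: 0.5721×0.243049 + 0.4279×0.499902 = 0.352956
  M+6: 0.4279×0.243049 = 0.104001
Scale to base peak (0.395985) = 100: 37.1 : 100.0 : 89.1 : 26.3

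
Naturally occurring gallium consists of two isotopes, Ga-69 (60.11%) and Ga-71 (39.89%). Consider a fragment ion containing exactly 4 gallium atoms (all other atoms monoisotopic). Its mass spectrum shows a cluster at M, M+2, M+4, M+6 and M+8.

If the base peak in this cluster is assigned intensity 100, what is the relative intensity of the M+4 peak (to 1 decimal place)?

99.5

Binomial terms of (0.6011 + 0.3989)^4: M 0.1306, M+2 0.3465, M+4 0.3450, M+6 0.1526, M+8 0.0253 → M+2 is the base peak.
P(M+2) = C(4,1) × 0.6011^3 × 0.3989^1 = 4 × 0.21719018 × 0.3989 = 0.346549 (base)
P(M+4) = C(4,2) × 0.6011^2 × 0.3989^2 = 6 × 0.36132121 × 0.15912121 = 0.344963
Relative intensity = 0.344963 / 0.346549 × 100 = 99.5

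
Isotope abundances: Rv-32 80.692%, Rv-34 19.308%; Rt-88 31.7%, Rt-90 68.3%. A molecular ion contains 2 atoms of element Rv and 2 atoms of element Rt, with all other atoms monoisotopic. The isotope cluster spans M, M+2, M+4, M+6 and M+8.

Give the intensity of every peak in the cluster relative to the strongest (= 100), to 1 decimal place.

14.8 : 70.8 : 100.0 : 36.5 : 3.9

Element Rv pattern (n=2): 0.65111989 : 0.31160023 : 0.03727989
Element Rt pattern (n=2): 0.100489 : 0.433022 : 0.466489
Convolve the two distributions (both contribute in 2-u steps):
  M: 0.65111989×0.100489 = 0.065430
  M+2: 0.65111989×0.433022 + 0.31160023×0.100489 = 0.313262
  M+4: 0.65111989×0.466489 + 0.31160023×0.433022 + 0.03727989×0.100489 = 0.442416
  M+6: 0.31160023×0.466489 + 0.03727989×0.433022 = 0.161501
  M+8: 0.03727989×0.466489 = 0.017391
Scale to base peak (0.442416) = 100: 14.8 : 70.8 : 100.0 : 36.5 : 3.9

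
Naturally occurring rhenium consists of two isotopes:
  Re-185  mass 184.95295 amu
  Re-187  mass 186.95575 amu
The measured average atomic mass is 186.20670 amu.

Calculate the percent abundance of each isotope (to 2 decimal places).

Writing the weighted mean with unknown fraction x of Re-185:
184.95295·x + 186.95575·(1 − x) = 186.20670
(184.95295 − 186.95575)·x = 186.20670 − 186.95575
x = -0.74905 / -2.00280 = 0.37400 → 37.40% Re-185, 62.60% Re-187.

Re-185: 37.40%, Re-187: 62.60%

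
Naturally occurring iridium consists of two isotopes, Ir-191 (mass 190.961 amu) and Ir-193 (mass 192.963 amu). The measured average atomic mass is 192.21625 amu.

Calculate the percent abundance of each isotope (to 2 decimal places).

Let x be the fractional abundance of Ir-191; then Ir-193 has abundance 1 − x.
190.961·x + 192.963·(1 − x) = 192.21625
(190.961 − 192.963)·x = 192.21625 − 192.963
x = -0.74675 / -2.002 = 0.37300 → 37.30% Ir-191, 62.70% Ir-193.

Ir-191: 37.30%, Ir-193: 62.70%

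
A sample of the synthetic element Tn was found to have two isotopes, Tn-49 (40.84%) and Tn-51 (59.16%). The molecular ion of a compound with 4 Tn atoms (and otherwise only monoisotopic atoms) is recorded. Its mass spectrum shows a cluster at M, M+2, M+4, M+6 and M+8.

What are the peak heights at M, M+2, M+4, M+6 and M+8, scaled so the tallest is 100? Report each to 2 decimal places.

Each Tn atom is independently Tn-49 (p = 0.4084) or Tn-51 (q = 0.5916); the cluster is the binomial expansion (p + q)^4.
P(M) = 0.4084^4 = 0.027819
P(M+2) = 4 × 0.4084^3 × 0.5916^1 = 0.161193
P(M+4) = 6 × 0.4084^2 × 0.5916^2 = 0.350251
P(M+6) = 4 × 0.4084^1 × 0.5916^3 = 0.338244
P(M+8) = 0.5916^4 = 0.122493
The M+4 peak is largest (0.350251); scaling to 100 gives 7.94 : 46.02 : 100.00 : 96.57 : 34.97.

7.94 : 46.02 : 100.00 : 96.57 : 34.97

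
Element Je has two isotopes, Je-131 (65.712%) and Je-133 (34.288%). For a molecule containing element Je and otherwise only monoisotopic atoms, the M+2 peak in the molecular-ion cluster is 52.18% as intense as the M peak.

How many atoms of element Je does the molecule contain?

1

With n Je atoms, P(M+2)/P(M) = C(n,1)·p^(n−1)q / p^n = n·q/p = n · 0.34288/0.65712.
n = 0.5218 × 0.65712/0.34288 = 1.00 ≈ 1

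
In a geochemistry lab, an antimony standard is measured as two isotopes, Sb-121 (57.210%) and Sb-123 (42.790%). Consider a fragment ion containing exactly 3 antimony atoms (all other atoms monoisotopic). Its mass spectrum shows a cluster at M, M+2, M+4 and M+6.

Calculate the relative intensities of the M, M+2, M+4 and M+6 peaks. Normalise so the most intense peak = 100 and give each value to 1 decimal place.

44.6 : 100.0 : 74.8 : 18.6

Expanding (0.57210 + 0.42790)^3:
P(M) = 0.57210^3 = 0.187247
P(M+2) = 3 × 0.57210^2 × 0.42790^1 = 0.420153
P(M+4) = 3 × 0.57210^1 × 0.42790^2 = 0.314252
P(M+6) = 0.42790^3 = 0.078348
The M+2 peak is largest (0.420153); scaling to 100 gives 44.6 : 100.0 : 74.8 : 18.6.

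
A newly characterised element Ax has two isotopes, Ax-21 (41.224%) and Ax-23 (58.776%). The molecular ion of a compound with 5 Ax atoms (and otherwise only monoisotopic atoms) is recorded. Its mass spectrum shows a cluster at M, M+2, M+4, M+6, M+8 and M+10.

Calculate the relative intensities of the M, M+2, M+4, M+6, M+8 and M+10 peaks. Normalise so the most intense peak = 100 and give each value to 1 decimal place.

The 5 Ax atoms are independent, so intensities follow the terms of (0.41224 + 0.58776)^5.
P(M) = 0.41224^5 = 0.011906
P(M+2) = 5 × 0.41224^4 × 0.58776^1 = 0.084873
P(M+4) = 10 × 0.41224^3 × 0.58776^2 = 0.242020
P(M+6) = 10 × 0.41224^2 × 0.58776^3 = 0.345065
P(M+8) = 5 × 0.41224^1 × 0.58776^4 = 0.245992
P(M+10) = 0.58776^5 = 0.070146
The M+6 peak is largest (0.345065); scaling to 100 gives 3.5 : 24.6 : 70.1 : 100.0 : 71.3 : 20.3.

3.5 : 24.6 : 70.1 : 100.0 : 71.3 : 20.3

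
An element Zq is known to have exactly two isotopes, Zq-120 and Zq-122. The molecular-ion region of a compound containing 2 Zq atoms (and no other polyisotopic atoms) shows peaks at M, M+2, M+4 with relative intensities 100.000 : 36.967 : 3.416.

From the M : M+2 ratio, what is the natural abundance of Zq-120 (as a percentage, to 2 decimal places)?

84.40%

If p is the fraction of Zq that is Zq-120, then I(M+2)/I(M) = [C(2,1)·p^1·(1−p)] / p^2 = 2·(1−p)/p = 36.967/100.000 = 0.3697
(1−p)/p = 0.3697/2 = 0.1848  ⇒  p = 1/(1 + 0.1848) = 0.8440
Zq-120: 84.40%, Zq-122: 15.60%.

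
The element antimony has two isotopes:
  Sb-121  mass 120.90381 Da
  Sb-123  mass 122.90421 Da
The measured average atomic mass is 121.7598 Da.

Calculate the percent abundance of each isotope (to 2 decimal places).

Writing the weighted mean with unknown fraction x of Sb-121:
120.90381·x + 122.90421·(1 − x) = 121.7598
(120.90381 − 122.90421)·x = 121.7598 − 122.90421
x = -1.14441 / -2.00040 = 0.57209 → 57.21% Sb-121, 42.79% Sb-123.

Sb-121: 57.21%, Sb-123: 42.79%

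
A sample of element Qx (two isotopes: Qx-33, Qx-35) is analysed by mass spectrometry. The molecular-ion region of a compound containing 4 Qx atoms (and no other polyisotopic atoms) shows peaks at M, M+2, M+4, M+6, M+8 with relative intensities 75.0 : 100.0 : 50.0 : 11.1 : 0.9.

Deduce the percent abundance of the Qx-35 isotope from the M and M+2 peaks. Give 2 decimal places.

25.00%

If p is the fraction of Qx that is Qx-33, then I(M+2)/I(M) = [C(4,1)·p^3·(1−p)] / p^4 = 4·(1−p)/p = 100.0/75.0 = 1.3333
(1−p)/p = 1.3333/4 = 0.3333  ⇒  p = 1/(1 + 0.3333) = 0.7500
Qx-33: 75.00%, Qx-35: 25.00%.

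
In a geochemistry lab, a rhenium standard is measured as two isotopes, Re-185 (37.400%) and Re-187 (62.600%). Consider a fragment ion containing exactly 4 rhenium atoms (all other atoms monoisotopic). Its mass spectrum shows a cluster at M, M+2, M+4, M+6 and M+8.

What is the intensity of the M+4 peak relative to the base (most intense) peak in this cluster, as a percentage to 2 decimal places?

(0.37400 + 0.62600)^4 gives M 0.0196, M+2 0.1310, M+4 0.3289, M+6 0.3670, M+8 0.1536; the largest is M+6.
P(M+6) = C(4,3) × 0.37400^1 × 0.62600^3 = 4 × 0.3740 × 0.24531438 = 0.366990 (base)
P(M+4) = C(4,2) × 0.37400^2 × 0.62600^2 = 6 × 0.139876 × 0.391876 = 0.328884
Relative intensity = 0.328884 / 0.366990 × 100 = 89.62

89.62%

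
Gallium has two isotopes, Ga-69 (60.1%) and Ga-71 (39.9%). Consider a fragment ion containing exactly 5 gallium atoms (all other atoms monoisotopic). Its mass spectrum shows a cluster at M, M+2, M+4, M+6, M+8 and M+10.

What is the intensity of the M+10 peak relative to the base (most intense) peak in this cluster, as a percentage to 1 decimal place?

2.9%

Term probabilities: M 0.0784, M+2 0.2603, M+4 0.3456, M+6 0.2294, M+8 0.0762, M+10 0.0101. Base peak = M+4.
P(M+4) = C(5,2) × 0.601^3 × 0.399^2 = 10 × 0.2170818 × 0.159201 = 0.345596 (base)
P(M+10) = C(5,5) × 0.601^0 × 0.399^5 = 1 × 1.0000 × 0.01011264 = 0.010113
Relative intensity = 0.010113 / 0.345596 × 100 = 2.9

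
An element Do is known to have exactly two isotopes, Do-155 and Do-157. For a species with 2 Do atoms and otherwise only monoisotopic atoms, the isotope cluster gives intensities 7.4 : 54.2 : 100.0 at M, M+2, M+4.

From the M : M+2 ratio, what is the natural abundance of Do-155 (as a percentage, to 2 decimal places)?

21.45%

If p is the fraction of Do that is Do-155, then I(M+2)/I(M) = [C(2,1)·p^1·(1−p)] / p^2 = 2·(1−p)/p = 54.2/7.4 = 7.3243
(1−p)/p = 7.3243/2 = 3.6622  ⇒  p = 1/(1 + 3.6622) = 0.2145
Do-155: 21.45%, Do-157: 78.55%.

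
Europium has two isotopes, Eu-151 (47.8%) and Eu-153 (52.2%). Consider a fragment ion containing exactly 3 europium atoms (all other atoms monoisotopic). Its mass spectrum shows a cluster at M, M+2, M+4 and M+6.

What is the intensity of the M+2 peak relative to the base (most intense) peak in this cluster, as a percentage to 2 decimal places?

91.57%

(0.478 + 0.522)^3 gives M 0.1092, M+2 0.3578, M+4 0.3907, M+6 0.1422; the largest is M+4.
P(M+4) = C(3,2) × 0.478^1 × 0.522^2 = 3 × 0.4780 × 0.272484 = 0.390742 (base)
P(M+2) = C(3,1) × 0.478^2 × 0.522^1 = 3 × 0.228484 × 0.5220 = 0.357806
Relative intensity = 0.357806 / 0.390742 × 100 = 91.57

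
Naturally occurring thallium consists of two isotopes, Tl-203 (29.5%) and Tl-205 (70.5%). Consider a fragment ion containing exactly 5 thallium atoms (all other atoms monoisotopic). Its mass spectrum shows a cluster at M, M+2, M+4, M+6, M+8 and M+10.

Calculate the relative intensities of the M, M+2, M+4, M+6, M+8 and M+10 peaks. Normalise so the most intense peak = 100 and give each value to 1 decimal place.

0.6 : 7.3 : 35.0 : 83.7 : 100.0 : 47.8

Each Tl atom is independently Tl-203 (p = 0.295) or Tl-205 (q = 0.705); the cluster is the binomial expansion (p + q)^5.
P(M) = 0.295^5 = 0.002234
P(M+2) = 5 × 0.295^4 × 0.705^1 = 0.026696
P(M+4) = 10 × 0.295^3 × 0.705^2 = 0.127598
P(M+6) = 10 × 0.295^2 × 0.705^3 = 0.304938
P(M+8) = 5 × 0.295^1 × 0.705^4 = 0.364375
P(M+10) = 0.705^5 = 0.174159
The M+8 peak is largest (0.364375); scaling to 100 gives 0.6 : 7.3 : 35.0 : 83.7 : 100.0 : 47.8.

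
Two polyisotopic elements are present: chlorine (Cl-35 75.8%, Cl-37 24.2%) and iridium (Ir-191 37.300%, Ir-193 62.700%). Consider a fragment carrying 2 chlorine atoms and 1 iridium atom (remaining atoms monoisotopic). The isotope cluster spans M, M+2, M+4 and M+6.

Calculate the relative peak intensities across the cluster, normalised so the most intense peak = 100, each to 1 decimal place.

Chlorine pattern (n=2): 0.574564 : 0.366872 : 0.058564
Iridium pattern (n=1): 0.3730 : 0.6270
Convolve the two distributions (both contribute in 2-u steps):
  M: 0.574564×0.3730 = 0.214312
  M+2: 0.574564×0.6270 + 0.366872×0.3730 = 0.497095
  M+4: 0.366872×0.6270 + 0.058564×0.3730 = 0.251873
  M+6: 0.058564×0.6270 = 0.036720
Scale to base peak (0.497095) = 100: 43.1 : 100.0 : 50.7 : 7.4

43.1 : 100.0 : 50.7 : 7.4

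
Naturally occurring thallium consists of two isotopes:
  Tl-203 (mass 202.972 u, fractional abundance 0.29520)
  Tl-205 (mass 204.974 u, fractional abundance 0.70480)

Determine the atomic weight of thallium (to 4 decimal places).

Ar = Σ fᵢ·mᵢ = 0.29520 × 202.972 + 0.70480 × 204.974
= 59.91733 + 144.46568 = 204.38301 u

204.3830 u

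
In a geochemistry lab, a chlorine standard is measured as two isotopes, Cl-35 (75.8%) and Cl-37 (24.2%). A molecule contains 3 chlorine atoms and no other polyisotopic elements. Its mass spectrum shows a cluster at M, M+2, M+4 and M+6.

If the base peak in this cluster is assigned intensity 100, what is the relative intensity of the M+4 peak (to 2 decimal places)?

Term probabilities: M 0.4355, M+2 0.4171, M+4 0.1332, M+6 0.0142. Base peak = M.
P(M) = C(3,0) × 0.758^3 × 0.242^0 = 1 × 0.43551951 × 1.0000 = 0.435520 (base)
P(M+4) = C(3,2) × 0.758^1 × 0.242^2 = 3 × 0.7580 × 0.058564 = 0.133175
Relative intensity = 0.133175 / 0.435520 × 100 = 30.58

30.58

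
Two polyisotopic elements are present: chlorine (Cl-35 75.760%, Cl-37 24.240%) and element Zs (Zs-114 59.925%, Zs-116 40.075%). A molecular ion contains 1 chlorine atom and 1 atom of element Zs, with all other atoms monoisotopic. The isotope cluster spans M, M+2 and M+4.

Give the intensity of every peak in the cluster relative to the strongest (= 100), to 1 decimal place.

Chlorine pattern (n=1): 0.7576 : 0.2424
Element Zs pattern (n=1): 0.59925 : 0.40075
Convolve the two distributions (both contribute in 2-u steps):
  M: 0.7576×0.59925 = 0.453992
  M+2: 0.7576×0.40075 + 0.2424×0.59925 = 0.448866
  M+4: 0.2424×0.40075 = 0.097142
Scale to base peak (0.453992) = 100: 100.0 : 98.9 : 21.4

100.0 : 98.9 : 21.4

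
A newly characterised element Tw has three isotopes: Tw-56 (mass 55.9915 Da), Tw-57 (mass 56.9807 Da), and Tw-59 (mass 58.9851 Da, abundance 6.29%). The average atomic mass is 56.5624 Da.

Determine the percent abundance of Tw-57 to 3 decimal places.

38.678%

Let x and y be the fractions of Tw-56 and Tw-57. Then x + y = 1 − 0.0629 = 0.9371 and 55.9915x + 56.9807y = 56.5624 − 0.0629×58.9851 = 52.85223721.
Substituting: 55.9915x + 56.9807(0.9371 − x) = 52.85223721
(55.9915 − 56.9807)x = -0.54437676  ⇒  x = 0.55032, y = 0.38678
Tw-56: 55.032%, Tw-57: 38.678%.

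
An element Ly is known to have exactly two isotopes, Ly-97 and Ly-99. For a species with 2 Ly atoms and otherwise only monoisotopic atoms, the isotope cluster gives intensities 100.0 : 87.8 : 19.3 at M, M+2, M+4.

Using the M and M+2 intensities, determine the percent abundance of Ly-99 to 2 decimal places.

30.51%

If p is the fraction of Ly that is Ly-97, then I(M+2)/I(M) = [C(2,1)·p^1·(1−p)] / p^2 = 2·(1−p)/p = 87.8/100.0 = 0.8780
(1−p)/p = 0.8780/2 = 0.4390  ⇒  p = 1/(1 + 0.4390) = 0.6949
Ly-97: 69.49%, Ly-99: 30.51%.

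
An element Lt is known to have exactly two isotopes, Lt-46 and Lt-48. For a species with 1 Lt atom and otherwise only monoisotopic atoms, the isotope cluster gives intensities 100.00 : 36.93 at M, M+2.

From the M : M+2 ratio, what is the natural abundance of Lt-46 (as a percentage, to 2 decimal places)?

If p is the fraction of Lt that is Lt-46, then I(M+2)/I(M) = [C(1,1)·p^0·(1−p)] / p^1 = 1·(1−p)/p = 36.93/100.00 = 0.3693
(1−p)/p = 0.3693/1 = 0.3693  ⇒  p = 1/(1 + 0.3693) = 0.7303
Lt-46: 73.03%, Lt-48: 26.97%.

73.03%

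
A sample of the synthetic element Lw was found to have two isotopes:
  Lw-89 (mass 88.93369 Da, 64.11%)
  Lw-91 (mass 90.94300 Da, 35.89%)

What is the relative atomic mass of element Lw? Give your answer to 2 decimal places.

The abundance-weighted mean is 0.6411 × 88.93369 + 0.3589 × 90.94300
= 57.015389 + 32.639443 = 89.654832 Da

89.65 Da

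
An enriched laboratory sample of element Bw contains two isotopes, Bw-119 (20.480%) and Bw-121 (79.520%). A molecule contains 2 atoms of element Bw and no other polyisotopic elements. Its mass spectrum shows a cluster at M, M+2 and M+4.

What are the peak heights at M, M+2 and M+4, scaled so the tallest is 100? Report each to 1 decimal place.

6.6 : 51.5 : 100.0

Each Bw atom is independently Bw-119 (p = 0.20480) or Bw-121 (q = 0.79520); the cluster is the binomial expansion (p + q)^2.
P(M) = 0.20480^2 = 0.041943
P(M+2) = 2 × 0.20480^1 × 0.79520^1 = 0.325714
P(M+4) = 0.79520^2 = 0.632343
The M+4 peak is largest (0.632343); scaling to 100 gives 6.6 : 51.5 : 100.0.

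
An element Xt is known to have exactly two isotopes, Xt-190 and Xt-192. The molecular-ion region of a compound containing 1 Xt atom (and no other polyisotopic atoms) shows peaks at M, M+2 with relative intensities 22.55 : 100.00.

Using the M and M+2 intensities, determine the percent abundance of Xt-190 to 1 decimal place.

18.4%

If p is the fraction of Xt that is Xt-190, then I(M+2)/I(M) = [C(1,1)·p^0·(1−p)] / p^1 = 1·(1−p)/p = 100.00/22.55 = 4.4346
(1−p)/p = 4.4346/1 = 4.4346  ⇒  p = 1/(1 + 4.4346) = 0.1840
Xt-190: 18.4%, Xt-192: 81.6%.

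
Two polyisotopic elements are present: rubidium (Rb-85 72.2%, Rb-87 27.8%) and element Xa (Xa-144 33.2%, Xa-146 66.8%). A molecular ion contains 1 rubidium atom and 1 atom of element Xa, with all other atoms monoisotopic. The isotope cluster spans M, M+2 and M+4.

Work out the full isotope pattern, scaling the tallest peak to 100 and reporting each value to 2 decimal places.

Rubidium pattern (n=1): 0.7220 : 0.2780
Element Xa pattern (n=1): 0.3320 : 0.6680
Convolve the two distributions (both contribute in 2-u steps):
  M: 0.7220×0.3320 = 0.239704
  M+2: 0.7220×0.6680 + 0.2780×0.3320 = 0.574592
  M+4: 0.2780×0.6680 = 0.185704
Scale to base peak (0.574592) = 100: 41.72 : 100.00 : 32.32

41.72 : 100.00 : 32.32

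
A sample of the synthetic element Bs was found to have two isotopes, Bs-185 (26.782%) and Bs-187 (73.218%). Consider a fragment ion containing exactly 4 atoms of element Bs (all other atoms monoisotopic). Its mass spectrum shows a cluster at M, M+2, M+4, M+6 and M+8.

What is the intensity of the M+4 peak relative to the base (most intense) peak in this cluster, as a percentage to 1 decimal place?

54.9%

Term probabilities: M 0.0051, M+2 0.0563, M+4 0.2307, M+6 0.4205, M+8 0.2874. Base peak = M+6.
P(M+6) = C(4,3) × 0.26782^1 × 0.73218^3 = 4 × 0.26782 × 0.39251258 = 0.420491 (base)
P(M+4) = C(4,2) × 0.26782^2 × 0.73218^2 = 6 × 0.07172755 × 0.53608755 = 0.230713
Relative intensity = 0.230713 / 0.420491 × 100 = 54.9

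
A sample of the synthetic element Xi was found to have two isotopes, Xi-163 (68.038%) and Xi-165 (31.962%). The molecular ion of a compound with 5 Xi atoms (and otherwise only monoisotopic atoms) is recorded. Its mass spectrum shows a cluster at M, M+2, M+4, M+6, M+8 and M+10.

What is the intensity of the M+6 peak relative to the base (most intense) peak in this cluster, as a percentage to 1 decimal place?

Term probabilities: M 0.1458, M+2 0.3425, M+4 0.3218, M+6 0.1511, M+8 0.0355, M+10 0.0033. Base peak = M+2.
P(M+2) = C(5,1) × 0.68038^4 × 0.31962^1 = 5 × 0.2142921 × 0.31962 = 0.342460 (base)
P(M+6) = C(5,3) × 0.68038^2 × 0.31962^3 = 10 × 0.46291694 × 0.0326514 = 0.151149
Relative intensity = 0.151149 / 0.342460 × 100 = 44.1

44.1%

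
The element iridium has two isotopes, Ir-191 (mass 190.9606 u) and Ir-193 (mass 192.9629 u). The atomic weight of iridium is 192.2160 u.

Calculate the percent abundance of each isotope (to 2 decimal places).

Let x be the fractional abundance of Ir-191; then Ir-193 has abundance 1 − x.
190.9606·x + 192.9629·(1 − x) = 192.2160
(190.9606 − 192.9629)·x = 192.2160 − 192.9629
x = -0.7469 / -2.0023 = 0.37302 → 37.30% Ir-191, 62.70% Ir-193.

Ir-191: 37.30%, Ir-193: 62.70%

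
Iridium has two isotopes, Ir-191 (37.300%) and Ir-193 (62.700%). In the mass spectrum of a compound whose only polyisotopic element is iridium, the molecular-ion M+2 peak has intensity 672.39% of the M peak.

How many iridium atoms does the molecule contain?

For n independent Ir atoms, I(M+2)/I(M) = n · (abundance Ir-193) / (abundance Ir-191) = n · 0.62700/0.37300.
n = 6.7239 × 0.37300/0.62700 = 4.00 ≈ 4

4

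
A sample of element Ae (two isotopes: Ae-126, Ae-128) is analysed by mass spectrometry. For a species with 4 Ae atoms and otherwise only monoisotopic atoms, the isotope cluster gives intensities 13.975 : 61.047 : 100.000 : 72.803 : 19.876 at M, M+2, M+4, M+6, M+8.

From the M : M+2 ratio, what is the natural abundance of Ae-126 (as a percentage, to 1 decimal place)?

47.8%

If p is the fraction of Ae that is Ae-126, then I(M+2)/I(M) = [C(4,1)·p^3·(1−p)] / p^4 = 4·(1−p)/p = 61.047/13.975 = 4.3683
(1−p)/p = 4.3683/4 = 1.0921  ⇒  p = 1/(1 + 1.0921) = 0.4780
Ae-126: 47.8%, Ae-128: 52.2%.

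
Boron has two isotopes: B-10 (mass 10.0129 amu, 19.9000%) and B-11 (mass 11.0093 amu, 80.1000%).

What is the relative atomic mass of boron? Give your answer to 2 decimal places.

Ar = Σ fᵢ·mᵢ = 0.199000 × 10.0129 + 0.801000 × 11.0093
= 1.99257 + 8.81845 = 10.81102 amu

10.81 amu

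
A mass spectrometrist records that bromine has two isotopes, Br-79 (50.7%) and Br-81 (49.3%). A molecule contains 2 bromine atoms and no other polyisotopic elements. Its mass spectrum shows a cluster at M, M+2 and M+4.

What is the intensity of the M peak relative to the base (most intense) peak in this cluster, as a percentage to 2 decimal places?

(0.507 + 0.493)^2 gives M 0.2570, M+2 0.4999, M+4 0.2430; the largest is M+2.
P(M+2) = C(2,1) × 0.507^1 × 0.493^1 = 2 × 0.5070 × 0.4930 = 0.499902 (base)
P(M) = C(2,0) × 0.507^2 × 0.493^0 = 1 × 0.257049 × 1.0000 = 0.257049
Relative intensity = 0.257049 / 0.499902 × 100 = 51.42

51.42%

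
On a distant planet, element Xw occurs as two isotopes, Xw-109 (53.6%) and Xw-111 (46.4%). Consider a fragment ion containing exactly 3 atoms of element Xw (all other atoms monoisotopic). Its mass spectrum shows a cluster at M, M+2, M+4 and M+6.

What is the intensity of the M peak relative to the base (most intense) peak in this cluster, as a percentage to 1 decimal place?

38.5%

(0.536 + 0.464)^3 gives M 0.1540, M+2 0.3999, M+4 0.3462, M+6 0.0999; the largest is M+2.
P(M+2) = C(3,1) × 0.536^2 × 0.464^1 = 3 × 0.287296 × 0.4640 = 0.399916 (base)
P(M) = C(3,0) × 0.536^3 × 0.464^0 = 1 × 0.15399066 × 1.0000 = 0.153991
Relative intensity = 0.153991 / 0.399916 × 100 = 38.5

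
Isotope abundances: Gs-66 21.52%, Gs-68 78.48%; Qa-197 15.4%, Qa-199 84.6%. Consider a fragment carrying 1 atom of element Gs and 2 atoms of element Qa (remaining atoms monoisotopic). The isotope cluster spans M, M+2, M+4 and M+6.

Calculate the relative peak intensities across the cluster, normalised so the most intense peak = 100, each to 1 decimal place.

0.9 : 13.3 : 63.8 : 100.0

Element Gs pattern (n=1): 0.2152 : 0.7848
Element Qa pattern (n=2): 0.023716 : 0.260568 : 0.715716
Convolve the two distributions (both contribute in 2-u steps):
  M: 0.2152×0.023716 = 0.005104
  M+2: 0.2152×0.260568 + 0.7848×0.023716 = 0.074687
  M+4: 0.2152×0.715716 + 0.7848×0.260568 = 0.358516
  M+6: 0.7848×0.715716 = 0.561694
Scale to base peak (0.561694) = 100: 0.9 : 13.3 : 63.8 : 100.0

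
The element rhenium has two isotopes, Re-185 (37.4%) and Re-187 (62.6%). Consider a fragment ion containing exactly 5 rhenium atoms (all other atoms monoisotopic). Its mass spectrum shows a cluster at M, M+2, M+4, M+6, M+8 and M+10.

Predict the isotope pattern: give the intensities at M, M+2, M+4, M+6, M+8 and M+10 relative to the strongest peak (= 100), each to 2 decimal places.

The 5 Re atoms are independent, so intensities follow the terms of (0.374 + 0.626)^5.
P(M) = 0.374^5 = 0.007317
P(M+2) = 5 × 0.374^4 × 0.626^1 = 0.061239
P(M+4) = 10 × 0.374^3 × 0.626^2 = 0.205005
P(M+6) = 10 × 0.374^2 × 0.626^3 = 0.343136
P(M+8) = 5 × 0.374^1 × 0.626^4 = 0.287170
P(M+10) = 0.626^5 = 0.096133
The M+6 peak is largest (0.343136); scaling to 100 gives 2.13 : 17.85 : 59.74 : 100.00 : 83.69 : 28.02.

2.13 : 17.85 : 59.74 : 100.00 : 83.69 : 28.02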